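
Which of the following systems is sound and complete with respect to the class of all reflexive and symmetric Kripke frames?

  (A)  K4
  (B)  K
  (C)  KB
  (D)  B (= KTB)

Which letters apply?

(A) K4 is determined by the class of transitive frames.
(B) K is determined by the class of arbitrary frames.
(C) KB is determined by the class of symmetric frames.
(D) B (= KTB) is determined by exactly this class.

D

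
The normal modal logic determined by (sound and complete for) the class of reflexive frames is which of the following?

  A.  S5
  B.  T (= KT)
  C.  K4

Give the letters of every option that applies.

B

(A) S5 is determined by the class of reflexive, symmetric, and transitive frames.
(B) T (= KT) is determined by exactly this class.
(C) K4 is determined by the class of transitive frames.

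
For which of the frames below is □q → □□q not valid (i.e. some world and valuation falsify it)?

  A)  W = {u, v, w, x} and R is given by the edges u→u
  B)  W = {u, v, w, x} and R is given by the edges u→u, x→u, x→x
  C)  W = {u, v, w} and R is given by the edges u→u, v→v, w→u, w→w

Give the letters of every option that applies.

The schema □q → □□q is axiom 4; it is valid on a frame iff R is transitive.
(A) R is transitive (R is closed under composition), so the schema is valid here.
(B) R is transitive (R is closed under composition), so the schema is valid here.
(C) R is transitive (R is closed under composition), so the schema is valid here.

none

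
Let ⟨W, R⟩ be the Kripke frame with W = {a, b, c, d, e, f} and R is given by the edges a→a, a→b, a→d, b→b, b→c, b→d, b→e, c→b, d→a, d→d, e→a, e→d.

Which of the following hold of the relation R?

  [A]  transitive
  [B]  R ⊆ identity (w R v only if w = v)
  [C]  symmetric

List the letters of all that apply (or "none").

none

(A) not transitive: a R b and b R c but not a R c.
(B) not ⊆ identity: a R b with a ≠ b.
(C) not symmetric: a R b but not b R a.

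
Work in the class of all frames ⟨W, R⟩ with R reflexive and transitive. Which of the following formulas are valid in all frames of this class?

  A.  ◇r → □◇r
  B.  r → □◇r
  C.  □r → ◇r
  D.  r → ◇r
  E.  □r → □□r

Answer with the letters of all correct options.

Reflexive relations are serial.
(A) axiom 5: valid iff R is euclidean. Such an R need not be euclidean — not valid.
(B) r → □◇r is axiom B, which corresponds to symmetry. Such an R need not be symmetric — not valid.
(C) □r → ◇r is axiom D, which corresponds to seriality. Every such R is serial — valid.
(D) r → ◇r (the dual of axiom T) characterises the reflexive frames. Every such R is reflexive — valid.
(E) □r → □□r (axiom 4) characterises the transitive frames. Every such R is transitive — valid.

C, D, E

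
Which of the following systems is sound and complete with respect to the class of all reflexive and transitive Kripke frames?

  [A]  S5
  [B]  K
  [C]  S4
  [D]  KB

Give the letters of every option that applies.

C

(A) S5 is determined by the class of reflexive, symmetric, and transitive frames.
(B) K is determined by the class of arbitrary frames.
(C) S4 is determined by exactly this class.
(D) KB is determined by the class of symmetric frames.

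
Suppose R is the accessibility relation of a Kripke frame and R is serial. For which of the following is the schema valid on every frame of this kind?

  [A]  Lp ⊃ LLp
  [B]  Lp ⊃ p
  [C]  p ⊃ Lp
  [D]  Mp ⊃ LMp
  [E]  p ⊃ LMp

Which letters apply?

none

(A) Lp ⊃ LLp (axiom 4) characterises the transitive frames. Such an R need not be transitive — not valid.
(B) Lp ⊃ p is axiom T; it is valid on a frame exactly when R is reflexive. Such an R need not be reflexive, so not valid.
(C) p ⊃ Lp is equivalent to ◇p→p; it holds exactly when R ⊆ identity. Such an R need not be a subset of the identity — not valid.
(D) axiom 5: valid iff R is euclidean. Such an R need not be euclidean — not valid.
(E) axiom B: valid iff R is symmetric. Such an R need not be symmetric — not valid.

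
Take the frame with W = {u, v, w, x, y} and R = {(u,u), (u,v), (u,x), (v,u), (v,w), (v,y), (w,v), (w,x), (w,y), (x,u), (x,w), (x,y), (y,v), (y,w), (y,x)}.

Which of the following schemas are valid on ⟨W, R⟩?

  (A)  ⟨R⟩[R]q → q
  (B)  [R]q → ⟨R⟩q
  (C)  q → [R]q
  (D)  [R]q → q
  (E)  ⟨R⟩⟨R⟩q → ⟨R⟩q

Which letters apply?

A, B

R is not reflexive: not v R v.
R is symmetric: every R-edge is matched by its reverse.
R is not transitive: u R v and v R w but not u R w.
R is serial: every world has an R-successor.
R is not a subset of the identity: u R v with u ≠ v.
(A) ⟨R⟩[R]q → q (the dual of axiom B) characterises the symmetric frames. R is symmetric — valid.
(B) [R]q → ⟨R⟩q (axiom D) characterises the serial frames. R is serial — valid.
(C) q → [R]q is valid only on frames where every R-edge is a self-loop. Here R ⊄ identity — not valid.
(D) [R]q → q is axiom T, which corresponds to reflexivity. R is not reflexive — not valid.
(E) the dual of axiom 4: valid iff R is transitive. R is not transitive — not valid.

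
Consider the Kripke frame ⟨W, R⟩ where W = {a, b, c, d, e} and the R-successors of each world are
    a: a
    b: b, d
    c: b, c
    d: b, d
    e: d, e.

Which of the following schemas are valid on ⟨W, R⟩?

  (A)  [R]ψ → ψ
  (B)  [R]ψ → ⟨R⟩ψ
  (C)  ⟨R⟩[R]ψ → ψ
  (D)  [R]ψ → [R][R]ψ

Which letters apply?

R is reflexive: each world relates to itself.
R is not symmetric: c R b but not b R c.
R is not transitive: c R b and b R d but not c R d.
R is serial: every world has an R-successor.
(A) [R]ψ → ψ (axiom T) characterises the reflexive frames. R is reflexive — valid.
(B) axiom D: valid iff R is serial. R is serial — valid.
(C) the dual of axiom B: valid iff R is symmetric. R is not symmetric — not valid.
(D) [R]ψ → [R][R]ψ is axiom 4; it is valid on a frame exactly when R is transitive. R is not transitive, so not valid.

A, B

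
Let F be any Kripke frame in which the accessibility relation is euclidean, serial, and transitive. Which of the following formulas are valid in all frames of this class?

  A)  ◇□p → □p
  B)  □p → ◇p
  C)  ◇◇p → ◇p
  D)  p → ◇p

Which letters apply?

(A) ◇□p → □p is the dual of axiom 5; it is valid on a frame exactly when R is euclidean. Every such R is euclidean, so valid.
(B) □p → ◇p (axiom D) characterises the serial frames. Every such R is serial — valid.
(C) ◇◇p → ◇p (the dual of axiom 4) characterises the transitive frames. Every such R is transitive — valid.
(D) p → ◇p is the dual of axiom T, which corresponds to reflexivity. Such an R need not be reflexive — not valid.

A, B, C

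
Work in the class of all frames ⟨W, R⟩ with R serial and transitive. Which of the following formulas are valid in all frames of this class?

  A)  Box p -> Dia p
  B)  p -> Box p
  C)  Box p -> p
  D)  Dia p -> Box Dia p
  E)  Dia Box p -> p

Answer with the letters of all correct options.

A

(A) axiom D: valid iff R is serial. Every such R is serial — valid.
(B) p -> Box p is valid only on frames where every R-edge is a self-loop. Such an R need not be a subset of the identity — not valid.
(C) axiom T: valid iff R is reflexive. Such an R need not be reflexive — not valid.
(D) Dia p -> Box Dia p is axiom 5; it is valid on a frame exactly when R is euclidean. Such an R need not be euclidean, so not valid.
(E) Dia Box p -> p is the dual of axiom B, which corresponds to symmetry. Such an R need not be symmetric — not valid.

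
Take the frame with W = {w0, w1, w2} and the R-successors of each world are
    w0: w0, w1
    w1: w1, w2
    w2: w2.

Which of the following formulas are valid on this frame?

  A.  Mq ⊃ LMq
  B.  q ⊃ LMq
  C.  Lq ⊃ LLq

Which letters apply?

R is not symmetric: w0 R w1 but not w1 R w0.
R is not transitive: w0 R w1 and w1 R w2 but not w0 R w2.
R is not euclidean: w0 R w1 and w0 R w0 but not w1 R w0.
(A) Mq ⊃ LMq (axiom 5) characterises the euclidean frames. R is not euclidean — not valid.
(B) q ⊃ LMq is axiom B; it is valid on a frame exactly when R is symmetric. R is not symmetric, so not valid.
(C) axiom 4: valid iff R is transitive. R is not transitive — not valid.

none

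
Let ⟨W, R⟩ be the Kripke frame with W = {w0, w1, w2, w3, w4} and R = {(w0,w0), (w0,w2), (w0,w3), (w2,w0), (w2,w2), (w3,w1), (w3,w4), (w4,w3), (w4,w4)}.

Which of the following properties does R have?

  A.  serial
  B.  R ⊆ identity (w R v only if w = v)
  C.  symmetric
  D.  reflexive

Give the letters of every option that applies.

none

(A) not serial: w1 has no R-successor.
(B) not ⊆ identity: w0 R w2 with w0 ≠ w2.
(C) not symmetric: w0 R w3 but not w3 R w0.
(D) not reflexive: not w1 R w1.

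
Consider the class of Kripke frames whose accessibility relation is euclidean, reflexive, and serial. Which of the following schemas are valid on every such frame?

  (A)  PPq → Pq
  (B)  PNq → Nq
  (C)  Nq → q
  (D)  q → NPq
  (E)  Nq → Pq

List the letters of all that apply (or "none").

A, B, C, D, E

A relation that is euclidean, reflexive, and serial is also symmetric and transitive.
(A) PPq → Pq (the dual of axiom 4) characterises the transitive frames. Every such R is transitive — valid.
(B) PNq → Nq (the dual of axiom 5) characterises the euclidean frames. Every such R is euclidean — valid.
(C) Nq → q (axiom T) characterises the reflexive frames. Every such R is reflexive — valid.
(D) q → NPq is axiom B, which corresponds to symmetry. Every such R is symmetric — valid.
(E) axiom D: valid iff R is serial. Every such R is serial — valid.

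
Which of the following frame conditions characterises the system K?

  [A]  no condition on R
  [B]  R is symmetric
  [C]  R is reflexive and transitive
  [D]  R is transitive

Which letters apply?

(A) K is sound and complete for exactly this class.
(B) this class determines KB, not K.
(C) this class determines S4, not K.
(D) this class determines K4, not K.

A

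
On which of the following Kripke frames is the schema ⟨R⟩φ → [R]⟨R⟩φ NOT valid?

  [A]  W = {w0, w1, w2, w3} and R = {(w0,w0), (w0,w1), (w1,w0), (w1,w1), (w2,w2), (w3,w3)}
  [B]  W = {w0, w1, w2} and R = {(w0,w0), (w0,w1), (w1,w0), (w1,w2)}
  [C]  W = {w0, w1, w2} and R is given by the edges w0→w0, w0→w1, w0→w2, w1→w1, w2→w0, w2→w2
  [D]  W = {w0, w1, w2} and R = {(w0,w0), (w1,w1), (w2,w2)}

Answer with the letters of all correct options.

B, C

The schema ⟨R⟩φ → [R]⟨R⟩φ is axiom 5; it is valid on a frame iff R is euclidean.
(A) R is euclidean (any two R-successors of the same world are R-related), so the schema is valid here.
(B) R is not euclidean (w1 R w0 and w1 R w2 but not w0 R w2), so the schema fails here.
(C) R is not euclidean (w0 R w1 and w0 R w0 but not w1 R w0), so the schema fails here.
(D) R is euclidean (any two R-successors of the same world are R-related), so the schema is valid here.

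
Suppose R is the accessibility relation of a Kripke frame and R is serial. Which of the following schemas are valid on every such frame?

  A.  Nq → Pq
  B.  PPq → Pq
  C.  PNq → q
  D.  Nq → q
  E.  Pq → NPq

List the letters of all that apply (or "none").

A

(A) Nq → Pq is axiom D, which corresponds to seriality. Every such R is serial — valid.
(B) PPq → Pq is the dual of axiom 4, which corresponds to transitivity. Such an R need not be transitive — not valid.
(C) PNq → q (the dual of axiom B) characterises the symmetric frames. Such an R need not be symmetric — not valid.
(D) Nq → q is axiom T; it is valid on a frame exactly when R is reflexive. Such an R need not be reflexive, so not valid.
(E) Pq → NPq is axiom 5, which corresponds to the euclidean property. Such an R need not be euclidean — not valid.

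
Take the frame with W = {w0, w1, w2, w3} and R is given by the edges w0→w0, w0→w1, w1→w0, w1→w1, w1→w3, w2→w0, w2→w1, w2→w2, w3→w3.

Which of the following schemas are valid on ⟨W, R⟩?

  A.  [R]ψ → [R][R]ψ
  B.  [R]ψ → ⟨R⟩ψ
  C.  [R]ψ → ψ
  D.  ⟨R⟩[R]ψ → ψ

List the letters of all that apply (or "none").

B, C

R is reflexive: each world relates to itself.
R is not symmetric: w1 R w3 but not w3 R w1.
R is not transitive: w0 R w1 and w1 R w3 but not w0 R w3.
R is serial: every world has an R-successor.
(A) axiom 4: valid iff R is transitive. R is not transitive — not valid.
(B) [R]ψ → ⟨R⟩ψ is axiom D, which corresponds to seriality. R is serial — valid.
(C) [R]ψ → ψ is axiom T; it is valid on a frame exactly when R is reflexive. R is reflexive, so valid.
(D) the dual of axiom B: valid iff R is symmetric. R is not symmetric — not valid.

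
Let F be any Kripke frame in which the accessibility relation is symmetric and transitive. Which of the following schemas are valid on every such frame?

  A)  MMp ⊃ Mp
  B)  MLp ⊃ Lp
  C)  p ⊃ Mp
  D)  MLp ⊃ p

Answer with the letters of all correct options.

A symmetric transitive relation is euclidean (uRv and uRw give vRu by symmetry, then vRw by transitivity).
(A) MMp ⊃ Mp is the dual of axiom 4; it is valid on a frame exactly when R is transitive. Every such R is transitive, so valid.
(B) the dual of axiom 5: valid iff R is euclidean. Every such R is euclidean — valid.
(C) p ⊃ Mp (the dual of axiom T) characterises the reflexive frames. Such an R need not be reflexive — not valid.
(D) MLp ⊃ p is the dual of axiom B, which corresponds to symmetry. Every such R is symmetric — valid.

A, B, D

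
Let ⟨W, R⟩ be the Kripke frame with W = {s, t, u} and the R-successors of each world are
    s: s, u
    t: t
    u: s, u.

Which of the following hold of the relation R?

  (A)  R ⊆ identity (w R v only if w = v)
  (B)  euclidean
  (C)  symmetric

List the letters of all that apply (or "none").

B, C

(A) not ⊆ identity: s R u with s ≠ u.
(B) euclidean: any two R-successors of the same world are R-related.
(C) symmetric: every R-edge is matched by its reverse.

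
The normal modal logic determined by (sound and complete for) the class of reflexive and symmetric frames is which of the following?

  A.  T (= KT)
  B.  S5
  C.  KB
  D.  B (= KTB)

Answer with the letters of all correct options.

D

(A) T (= KT) is determined by the class of reflexive frames.
(B) S5 is determined by the class of reflexive, symmetric, and transitive frames.
(C) KB is determined by the class of symmetric frames.
(D) B (= KTB) is determined by exactly this class.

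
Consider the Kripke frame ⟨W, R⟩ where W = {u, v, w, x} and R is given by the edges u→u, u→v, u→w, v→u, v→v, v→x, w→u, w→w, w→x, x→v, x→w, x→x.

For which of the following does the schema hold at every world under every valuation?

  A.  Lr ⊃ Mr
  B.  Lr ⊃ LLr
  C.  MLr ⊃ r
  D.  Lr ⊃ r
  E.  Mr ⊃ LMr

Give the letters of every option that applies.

A, C, D

R is reflexive: each world relates to itself.
R is symmetric: every R-edge is matched by its reverse.
R is not transitive: u R v and v R x but not u R x.
R is not euclidean: u R v and u R w but not v R w.
R is serial: every world has an R-successor.
(A) axiom D: valid iff R is serial. R is serial — valid.
(B) Lr ⊃ LLr (axiom 4) characterises the transitive frames. R is not transitive — not valid.
(C) MLr ⊃ r is the dual of axiom B; it is valid on a frame exactly when R is symmetric. R is symmetric, so valid.
(D) Lr ⊃ r (axiom T) characterises the reflexive frames. R is reflexive — valid.
(E) Mr ⊃ LMr is axiom 5; it is valid on a frame exactly when R is euclidean. R is not euclidean, so not valid.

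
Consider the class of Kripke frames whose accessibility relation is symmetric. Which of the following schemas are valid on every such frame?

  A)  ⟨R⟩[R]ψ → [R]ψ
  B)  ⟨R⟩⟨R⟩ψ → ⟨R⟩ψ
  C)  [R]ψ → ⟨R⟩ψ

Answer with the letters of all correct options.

(A) ⟨R⟩[R]ψ → [R]ψ is the dual of axiom 5; it is valid on a frame exactly when R is euclidean. Such an R need not be euclidean, so not valid.
(B) ⟨R⟩⟨R⟩ψ → ⟨R⟩ψ (the dual of axiom 4) characterises the transitive frames. Such an R need not be transitive — not valid.
(C) [R]ψ → ⟨R⟩ψ (axiom D) characterises the serial frames. Such an R need not be serial — not valid.

none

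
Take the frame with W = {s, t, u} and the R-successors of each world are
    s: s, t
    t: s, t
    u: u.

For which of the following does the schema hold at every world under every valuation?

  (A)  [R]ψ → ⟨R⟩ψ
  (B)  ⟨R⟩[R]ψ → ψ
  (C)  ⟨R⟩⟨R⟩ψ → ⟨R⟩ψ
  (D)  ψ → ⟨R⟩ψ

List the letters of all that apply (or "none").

A, B, C, D

R is reflexive: each world relates to itself.
R is symmetric: every R-edge is matched by its reverse.
R is transitive: R is closed under composition.
R is serial: every world has an R-successor.
(A) [R]ψ → ⟨R⟩ψ (axiom D) characterises the serial frames. R is serial — valid.
(B) ⟨R⟩[R]ψ → ψ (the dual of axiom B) characterises the symmetric frames. R is symmetric — valid.
(C) ⟨R⟩⟨R⟩ψ → ⟨R⟩ψ (the dual of axiom 4) characterises the transitive frames. R is transitive — valid.
(D) ψ → ⟨R⟩ψ is the dual of axiom T, which corresponds to reflexivity. R is reflexive — valid.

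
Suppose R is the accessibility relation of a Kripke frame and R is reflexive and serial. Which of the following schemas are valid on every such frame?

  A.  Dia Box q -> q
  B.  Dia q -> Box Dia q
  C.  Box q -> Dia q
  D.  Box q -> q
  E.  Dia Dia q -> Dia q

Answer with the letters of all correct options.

(A) Dia Box q -> q is the dual of axiom B; it is valid on a frame exactly when R is symmetric. Such an R need not be symmetric, so not valid.
(B) axiom 5: valid iff R is euclidean. Such an R need not be euclidean — not valid.
(C) Box q -> Dia q is axiom D; it is valid on a frame exactly when R is serial. Every such R is serial, so valid.
(D) axiom T: valid iff R is reflexive. Every such R is reflexive — valid.
(E) Dia Dia q -> Dia q is the dual of axiom 4, which corresponds to transitivity. Such an R need not be transitive — not valid.

C, D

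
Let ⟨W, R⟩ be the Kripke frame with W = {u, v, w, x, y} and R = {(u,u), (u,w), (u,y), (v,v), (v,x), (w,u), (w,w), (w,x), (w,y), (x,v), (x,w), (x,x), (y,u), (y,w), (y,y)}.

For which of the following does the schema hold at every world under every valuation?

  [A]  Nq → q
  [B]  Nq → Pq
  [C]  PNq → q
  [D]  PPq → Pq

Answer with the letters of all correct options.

A, B, C

R is reflexive: each world relates to itself.
R is symmetric: every R-edge is matched by its reverse.
R is not transitive: u R w and w R x but not u R x.
R is serial: every world has an R-successor.
(A) Nq → q (axiom T) characterises the reflexive frames. R is reflexive — valid.
(B) Nq → Pq is axiom D, which corresponds to seriality. R is serial — valid.
(C) PNq → q is the dual of axiom B, which corresponds to symmetry. R is symmetric — valid.
(D) PPq → Pq is the dual of axiom 4, which corresponds to transitivity. R is not transitive — not valid.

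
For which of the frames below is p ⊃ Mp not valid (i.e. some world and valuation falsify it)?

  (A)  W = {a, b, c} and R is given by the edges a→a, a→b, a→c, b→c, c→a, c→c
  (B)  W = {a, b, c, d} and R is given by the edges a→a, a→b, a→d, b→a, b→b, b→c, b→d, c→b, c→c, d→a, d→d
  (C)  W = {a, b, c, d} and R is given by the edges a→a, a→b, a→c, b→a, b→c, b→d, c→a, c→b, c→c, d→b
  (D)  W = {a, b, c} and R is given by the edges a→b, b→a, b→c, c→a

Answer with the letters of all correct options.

The schema p ⊃ Mp is the dual of axiom T; it is valid on a frame iff R is reflexive.
(A) R is not reflexive (not b R b), so the schema fails here.
(B) R is reflexive (each world relates to itself), so the schema is valid here.
(C) R is not reflexive (not b R b), so the schema fails here.
(D) R is not reflexive (not a R a), so the schema fails here.

A, C, D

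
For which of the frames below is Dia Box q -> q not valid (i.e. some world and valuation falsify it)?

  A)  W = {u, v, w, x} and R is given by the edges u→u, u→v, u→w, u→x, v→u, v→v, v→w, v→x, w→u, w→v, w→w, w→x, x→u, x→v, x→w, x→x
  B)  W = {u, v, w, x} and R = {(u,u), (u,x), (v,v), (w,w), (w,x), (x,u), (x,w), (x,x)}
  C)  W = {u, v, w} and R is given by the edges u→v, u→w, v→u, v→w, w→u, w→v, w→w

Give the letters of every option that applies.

none

The schema Dia Box q -> q is the dual of axiom B; it is valid on a frame iff R is symmetric.
(A) R is symmetric (every R-edge is matched by its reverse), so the schema is valid here.
(B) R is symmetric (every R-edge is matched by its reverse), so the schema is valid here.
(C) R is symmetric (every R-edge is matched by its reverse), so the schema is valid here.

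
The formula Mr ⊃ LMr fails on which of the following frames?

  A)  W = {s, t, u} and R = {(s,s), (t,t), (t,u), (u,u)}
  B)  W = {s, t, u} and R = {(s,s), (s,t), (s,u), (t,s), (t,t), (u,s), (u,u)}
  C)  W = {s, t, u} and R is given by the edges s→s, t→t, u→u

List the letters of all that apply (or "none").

A, B

The schema Mr ⊃ LMr is axiom 5; it is valid on a frame iff R is euclidean.
(A) R is not euclidean (t R u and t R t but not u R t), so the schema fails here.
(B) R is not euclidean (s R t and s R u but not t R u), so the schema fails here.
(C) R is euclidean (any two R-successors of the same world are R-related), so the schema is valid here.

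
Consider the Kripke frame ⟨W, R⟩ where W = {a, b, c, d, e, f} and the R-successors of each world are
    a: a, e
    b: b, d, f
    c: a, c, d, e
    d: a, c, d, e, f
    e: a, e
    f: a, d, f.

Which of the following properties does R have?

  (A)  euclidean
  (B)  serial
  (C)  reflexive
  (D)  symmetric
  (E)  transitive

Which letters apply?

(A) not euclidean: b R d and b R b but not d R b.
(B) serial: every world has an R-successor.
(C) reflexive: each world relates to itself.
(D) not symmetric: b R d but not d R b.
(E) not transitive: b R d and d R a but not b R a.

B, C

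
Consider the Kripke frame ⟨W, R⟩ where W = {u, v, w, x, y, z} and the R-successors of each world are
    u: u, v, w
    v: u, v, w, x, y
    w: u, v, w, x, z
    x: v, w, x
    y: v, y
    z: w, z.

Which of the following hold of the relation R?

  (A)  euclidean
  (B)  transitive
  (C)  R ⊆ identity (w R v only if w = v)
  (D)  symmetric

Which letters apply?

D

(A) not euclidean: v R u and v R x but not u R x.
(B) not transitive: u R v and v R x but not u R x.
(C) not ⊆ identity: u R v with u ≠ v.
(D) symmetric: every R-edge is matched by its reverse.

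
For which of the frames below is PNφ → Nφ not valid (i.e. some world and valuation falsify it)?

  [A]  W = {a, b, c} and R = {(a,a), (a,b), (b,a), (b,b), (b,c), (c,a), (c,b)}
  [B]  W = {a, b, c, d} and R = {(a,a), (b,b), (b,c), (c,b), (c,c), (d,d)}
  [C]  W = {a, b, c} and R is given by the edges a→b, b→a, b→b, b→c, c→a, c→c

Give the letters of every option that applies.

A, C

The schema PNφ → Nφ is the dual of axiom 5; it is valid on a frame iff R is euclidean.
(A) R is not euclidean (b R a and b R c but not a R c), so the schema fails here.
(B) R is euclidean (any two R-successors of the same world are R-related), so the schema is valid here.
(C) R is not euclidean (b R a and b R c but not a R c), so the schema fails here.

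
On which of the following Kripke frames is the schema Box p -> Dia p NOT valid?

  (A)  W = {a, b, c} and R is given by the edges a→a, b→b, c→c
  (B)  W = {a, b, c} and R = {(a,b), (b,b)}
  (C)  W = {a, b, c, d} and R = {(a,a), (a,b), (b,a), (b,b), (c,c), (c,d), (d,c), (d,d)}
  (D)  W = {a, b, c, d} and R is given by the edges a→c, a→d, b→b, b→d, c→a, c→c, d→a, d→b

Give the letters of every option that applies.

B

The schema Box p -> Dia p is axiom D; it is valid on a frame iff R is serial.
(A) R is serial (every world has an R-successor), so the schema is valid here.
(B) R is not serial (c has no R-successor), so the schema fails here.
(C) R is serial (every world has an R-successor), so the schema is valid here.
(D) R is serial (every world has an R-successor), so the schema is valid here.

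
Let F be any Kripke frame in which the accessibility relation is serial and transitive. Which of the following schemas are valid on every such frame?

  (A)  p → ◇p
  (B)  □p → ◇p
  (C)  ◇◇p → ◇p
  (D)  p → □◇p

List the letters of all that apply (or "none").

B, C

(A) p → ◇p (the dual of axiom T) characterises the reflexive frames. Such an R need not be reflexive — not valid.
(B) axiom D: valid iff R is serial. Every such R is serial — valid.
(C) ◇◇p → ◇p (the dual of axiom 4) characterises the transitive frames. Every such R is transitive — valid.
(D) p → □◇p is axiom B, which corresponds to symmetry. Such an R need not be symmetric — not valid.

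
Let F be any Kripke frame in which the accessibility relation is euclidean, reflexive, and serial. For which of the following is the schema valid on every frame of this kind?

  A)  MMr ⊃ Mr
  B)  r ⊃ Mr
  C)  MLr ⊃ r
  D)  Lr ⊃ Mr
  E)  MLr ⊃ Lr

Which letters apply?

A, B, C, D, E

A relation that is euclidean, reflexive, and serial is also symmetric and transitive.
(A) MMr ⊃ Mr is the dual of axiom 4; it is valid on a frame exactly when R is transitive. Every such R is transitive, so valid.
(B) r ⊃ Mr is the dual of axiom T, which corresponds to reflexivity. Every such R is reflexive — valid.
(C) MLr ⊃ r is the dual of axiom B; it is valid on a frame exactly when R is symmetric. Every such R is symmetric, so valid.
(D) Lr ⊃ Mr is axiom D, which corresponds to seriality. Every such R is serial — valid.
(E) the dual of axiom 5: valid iff R is euclidean. Every such R is euclidean — valid.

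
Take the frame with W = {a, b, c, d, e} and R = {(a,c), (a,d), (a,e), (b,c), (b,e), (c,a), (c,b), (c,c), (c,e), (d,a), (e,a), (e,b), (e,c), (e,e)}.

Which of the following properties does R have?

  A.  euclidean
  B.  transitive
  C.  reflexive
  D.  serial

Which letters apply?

(A) not euclidean: a R c and a R d but not c R d.
(B) not transitive: a R c and c R a but not a R a.
(C) not reflexive: not a R a.
(D) serial: every world has an R-successor.

D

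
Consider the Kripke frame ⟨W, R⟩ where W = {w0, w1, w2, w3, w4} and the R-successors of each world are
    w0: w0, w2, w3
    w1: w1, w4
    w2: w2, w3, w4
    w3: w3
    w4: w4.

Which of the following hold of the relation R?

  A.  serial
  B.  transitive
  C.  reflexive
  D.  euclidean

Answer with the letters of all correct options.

(A) serial: every world has an R-successor.
(B) not transitive: w0 R w2 and w2 R w4 but not w0 R w4.
(C) reflexive: each world relates to itself.
(D) not euclidean: w0 R w2 and w0 R w0 but not w2 R w0.

A, C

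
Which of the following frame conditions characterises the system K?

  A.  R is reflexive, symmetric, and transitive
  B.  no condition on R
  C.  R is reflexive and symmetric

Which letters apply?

(A) this class determines S5, not K.
(B) K is sound and complete for exactly this class.
(C) this class determines B (= KTB), not K.

B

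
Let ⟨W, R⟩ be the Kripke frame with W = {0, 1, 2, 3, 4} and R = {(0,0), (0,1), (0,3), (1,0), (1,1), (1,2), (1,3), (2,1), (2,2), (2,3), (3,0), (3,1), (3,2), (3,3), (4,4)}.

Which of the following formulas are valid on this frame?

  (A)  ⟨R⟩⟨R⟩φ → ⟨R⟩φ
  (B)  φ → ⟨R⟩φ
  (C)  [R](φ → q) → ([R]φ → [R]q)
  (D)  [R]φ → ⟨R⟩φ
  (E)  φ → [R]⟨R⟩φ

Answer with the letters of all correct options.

B, C, D, E

R is reflexive: each world relates to itself.
R is symmetric: every R-edge is matched by its reverse.
R is not transitive: 0 R 1 and 1 R 2 but not 0 R 2.
R is serial: every world has an R-successor.
(A) the dual of axiom 4: valid iff R is transitive. R is not transitive — not valid.
(B) φ → ⟨R⟩φ is the dual of axiom T, which corresponds to reflexivity. R is reflexive — valid.
(C) this is just K, valid on every normal frame.
(D) [R]φ → ⟨R⟩φ is axiom D, which corresponds to seriality. R is serial — valid.
(E) φ → [R]⟨R⟩φ is axiom B; it is valid on a frame exactly when R is symmetric. R is symmetric, so valid.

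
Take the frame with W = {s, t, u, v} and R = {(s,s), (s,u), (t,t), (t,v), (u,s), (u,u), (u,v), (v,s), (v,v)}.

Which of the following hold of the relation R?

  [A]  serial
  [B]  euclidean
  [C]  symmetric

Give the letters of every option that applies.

(A) serial: every world has an R-successor.
(B) not euclidean: t R v and t R t but not v R t.
(C) not symmetric: t R v but not v R t.

A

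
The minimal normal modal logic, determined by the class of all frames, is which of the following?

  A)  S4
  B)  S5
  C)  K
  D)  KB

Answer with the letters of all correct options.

C

(A) S4 is determined by the class of reflexive and transitive frames.
(B) S5 is determined by the class of reflexive, symmetric, and transitive frames.
(C) K is determined by exactly this class.
(D) KB is determined by the class of symmetric frames.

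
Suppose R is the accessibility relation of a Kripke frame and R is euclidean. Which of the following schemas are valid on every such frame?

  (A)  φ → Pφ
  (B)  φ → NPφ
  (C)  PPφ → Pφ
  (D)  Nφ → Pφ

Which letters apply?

(A) φ → Pφ is the dual of axiom T; it is valid on a frame exactly when R is reflexive. Such an R need not be reflexive, so not valid.
(B) φ → NPφ is axiom B, which corresponds to symmetry. Such an R need not be symmetric — not valid.
(C) the dual of axiom 4: valid iff R is transitive. Such an R need not be transitive — not valid.
(D) axiom D: valid iff R is serial. Such an R need not be serial — not valid.

none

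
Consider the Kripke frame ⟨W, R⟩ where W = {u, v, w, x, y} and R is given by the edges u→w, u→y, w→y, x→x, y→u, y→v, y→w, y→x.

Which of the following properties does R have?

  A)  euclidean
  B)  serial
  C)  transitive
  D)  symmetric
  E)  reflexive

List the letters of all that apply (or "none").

none

(A) not euclidean: y R u and y R v but not u R v.
(B) not serial: v has no R-successor.
(C) not transitive: u R y and y R u but not u R u.
(D) not symmetric: u R w but not w R u.
(E) not reflexive: not u R u.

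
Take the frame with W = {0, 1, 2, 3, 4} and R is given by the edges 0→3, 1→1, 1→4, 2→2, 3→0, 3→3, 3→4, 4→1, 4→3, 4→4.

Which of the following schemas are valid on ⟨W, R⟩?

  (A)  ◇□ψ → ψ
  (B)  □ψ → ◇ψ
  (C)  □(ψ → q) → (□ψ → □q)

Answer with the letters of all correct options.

R is symmetric: every R-edge is matched by its reverse.
R is serial: every world has an R-successor.
(A) the dual of axiom B: valid iff R is symmetric. R is symmetric — valid.
(B) □ψ → ◇ψ is axiom D, which corresponds to seriality. R is serial — valid.
(C) □(ψ → q) → (□ψ → □q) is the K axiom; it holds on all frames — valid.

A, B, C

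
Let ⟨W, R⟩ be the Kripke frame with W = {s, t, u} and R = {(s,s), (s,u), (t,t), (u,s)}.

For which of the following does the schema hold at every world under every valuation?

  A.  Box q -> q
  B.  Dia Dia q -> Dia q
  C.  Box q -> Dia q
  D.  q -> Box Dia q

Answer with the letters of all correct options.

C, D

R is not reflexive: not u R u.
R is symmetric: every R-edge is matched by its reverse.
R is not transitive: u R s and s R u but not u R u.
R is serial: every world has an R-successor.
(A) Box q -> q is axiom T, which corresponds to reflexivity. R is not reflexive — not valid.
(B) Dia Dia q -> Dia q is the dual of axiom 4; it is valid on a frame exactly when R is transitive. R is not transitive, so not valid.
(C) axiom D: valid iff R is serial. R is serial — valid.
(D) q -> Box Dia q is axiom B; it is valid on a frame exactly when R is symmetric. R is symmetric, so valid.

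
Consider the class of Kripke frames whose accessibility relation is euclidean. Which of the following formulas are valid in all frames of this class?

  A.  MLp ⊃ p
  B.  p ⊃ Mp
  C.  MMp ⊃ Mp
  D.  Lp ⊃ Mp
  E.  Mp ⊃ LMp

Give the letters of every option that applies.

E

(A) MLp ⊃ p (the dual of axiom B) characterises the symmetric frames. Such an R need not be symmetric — not valid.
(B) p ⊃ Mp (the dual of axiom T) characterises the reflexive frames. Such an R need not be reflexive — not valid.
(C) the dual of axiom 4: valid iff R is transitive. Such an R need not be transitive — not valid.
(D) Lp ⊃ Mp (axiom D) characterises the serial frames. Such an R need not be serial — not valid.
(E) Mp ⊃ LMp is axiom 5; it is valid on a frame exactly when R is euclidean. Every such R is euclidean, so valid.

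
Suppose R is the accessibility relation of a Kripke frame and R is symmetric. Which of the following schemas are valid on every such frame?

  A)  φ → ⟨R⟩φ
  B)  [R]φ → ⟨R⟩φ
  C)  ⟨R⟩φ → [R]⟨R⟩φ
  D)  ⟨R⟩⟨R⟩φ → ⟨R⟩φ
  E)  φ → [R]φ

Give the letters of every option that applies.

none

(A) the dual of axiom T: valid iff R is reflexive. Such an R need not be reflexive — not valid.
(B) axiom D: valid iff R is serial. Such an R need not be serial — not valid.
(C) ⟨R⟩φ → [R]⟨R⟩φ (axiom 5) characterises the euclidean frames. Such an R need not be euclidean — not valid.
(D) the dual of axiom 4: valid iff R is transitive. Such an R need not be transitive — not valid.
(E) φ → [R]φ is equivalent to ◇p→p; it holds exactly when R ⊆ identity. Such an R need not be a subset of the identity — not valid.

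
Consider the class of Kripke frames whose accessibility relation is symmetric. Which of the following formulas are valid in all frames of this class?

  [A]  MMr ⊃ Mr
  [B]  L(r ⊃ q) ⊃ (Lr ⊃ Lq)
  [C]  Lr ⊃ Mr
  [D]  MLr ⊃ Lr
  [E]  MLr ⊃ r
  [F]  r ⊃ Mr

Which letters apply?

B, E

(A) MMr ⊃ Mr is the dual of axiom 4, which corresponds to transitivity. Such an R need not be transitive — not valid.
(B) L(r ⊃ q) ⊃ (Lr ⊃ Lq) is the K axiom; it holds on all frames — valid.
(C) axiom D: valid iff R is serial. Such an R need not be serial — not valid.
(D) MLr ⊃ Lr is the dual of axiom 5, which corresponds to the euclidean property. Such an R need not be euclidean — not valid.
(E) MLr ⊃ r (the dual of axiom B) characterises the symmetric frames. Every such R is symmetric — valid.
(F) r ⊃ Mr (the dual of axiom T) characterises the reflexive frames. Such an R need not be reflexive — not valid.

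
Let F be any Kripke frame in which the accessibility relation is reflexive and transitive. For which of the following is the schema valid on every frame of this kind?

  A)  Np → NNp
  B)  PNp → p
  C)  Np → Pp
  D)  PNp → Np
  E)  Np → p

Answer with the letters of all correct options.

A, C, E

Reflexive relations are serial.
(A) Np → NNp (axiom 4) characterises the transitive frames. Every such R is transitive — valid.
(B) the dual of axiom B: valid iff R is symmetric. Such an R need not be symmetric — not valid.
(C) Np → Pp is axiom D; it is valid on a frame exactly when R is serial. Every such R is serial, so valid.
(D) PNp → Np is the dual of axiom 5, which corresponds to the euclidean property. Such an R need not be euclidean — not valid.
(E) Np → p (axiom T) characterises the reflexive frames. Every such R is reflexive — valid.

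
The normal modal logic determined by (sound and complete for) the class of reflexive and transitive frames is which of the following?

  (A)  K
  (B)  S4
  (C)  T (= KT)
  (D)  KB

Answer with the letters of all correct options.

B

(A) K is determined by the class of arbitrary frames.
(B) S4 is determined by exactly this class.
(C) T (= KT) is determined by the class of reflexive frames.
(D) KB is determined by the class of symmetric frames.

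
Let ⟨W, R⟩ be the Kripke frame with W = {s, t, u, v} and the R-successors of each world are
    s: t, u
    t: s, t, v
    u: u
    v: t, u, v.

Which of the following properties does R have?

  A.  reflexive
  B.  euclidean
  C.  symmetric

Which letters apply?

(A) not reflexive: not s R s.
(B) not euclidean: s R t and s R u but not t R u.
(C) not symmetric: s R u but not u R s.

none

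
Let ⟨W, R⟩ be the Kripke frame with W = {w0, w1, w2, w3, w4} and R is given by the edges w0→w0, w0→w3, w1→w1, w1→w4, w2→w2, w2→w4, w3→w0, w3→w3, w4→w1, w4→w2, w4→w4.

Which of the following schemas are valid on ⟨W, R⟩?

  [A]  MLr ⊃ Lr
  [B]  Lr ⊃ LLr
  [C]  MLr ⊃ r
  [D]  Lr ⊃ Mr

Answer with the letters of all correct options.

R is symmetric: every R-edge is matched by its reverse.
R is not transitive: w1 R w4 and w4 R w2 but not w1 R w2.
R is not euclidean: w4 R w1 and w4 R w2 but not w1 R w2.
R is serial: every world has an R-successor.
(A) MLr ⊃ Lr is the dual of axiom 5, which corresponds to the euclidean property. R is not euclidean — not valid.
(B) Lr ⊃ LLr is axiom 4, which corresponds to transitivity. R is not transitive — not valid.
(C) MLr ⊃ r is the dual of axiom B; it is valid on a frame exactly when R is symmetric. R is symmetric, so valid.
(D) axiom D: valid iff R is serial. R is serial — valid.

C, D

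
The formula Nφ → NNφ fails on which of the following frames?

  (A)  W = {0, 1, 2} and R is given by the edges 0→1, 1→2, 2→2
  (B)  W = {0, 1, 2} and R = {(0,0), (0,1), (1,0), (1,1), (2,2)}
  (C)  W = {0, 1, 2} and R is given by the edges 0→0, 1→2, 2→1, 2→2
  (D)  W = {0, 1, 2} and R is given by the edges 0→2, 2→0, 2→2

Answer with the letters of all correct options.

The schema Nφ → NNφ is axiom 4; it is valid on a frame iff R is transitive.
(A) R is not transitive (0 R 1 and 1 R 2 but not 0 R 2), so the schema fails here.
(B) R is transitive (R is closed under composition), so the schema is valid here.
(C) R is not transitive (1 R 2 and 2 R 1 but not 1 R 1), so the schema fails here.
(D) R is not transitive (0 R 2 and 2 R 0 but not 0 R 0), so the schema fails here.

A, C, D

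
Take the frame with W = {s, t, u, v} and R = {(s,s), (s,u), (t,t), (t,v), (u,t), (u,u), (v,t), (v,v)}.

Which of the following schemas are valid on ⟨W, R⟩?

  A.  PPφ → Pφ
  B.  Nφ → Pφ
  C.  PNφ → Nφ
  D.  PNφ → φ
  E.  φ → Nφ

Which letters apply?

R is not symmetric: s R u but not u R s.
R is not transitive: s R u and u R t but not s R t.
R is not euclidean: s R u and s R s but not u R s.
R is serial: every world has an R-successor.
R is not a subset of the identity: s R u with s ≠ u.
(A) PPφ → Pφ (the dual of axiom 4) characterises the transitive frames. R is not transitive — not valid.
(B) Nφ → Pφ is axiom D, which corresponds to seriality. R is serial — valid.
(C) PNφ → Nφ (the dual of axiom 5) characterises the euclidean frames. R is not euclidean — not valid.
(D) PNφ → φ is the dual of axiom B; it is valid on a frame exactly when R is symmetric. R is not symmetric, so not valid.
(E) φ → Nφ (equivalent to ◇p→p) corresponds to R being a subset of the identity. Here R ⊄ identity, so not valid.

B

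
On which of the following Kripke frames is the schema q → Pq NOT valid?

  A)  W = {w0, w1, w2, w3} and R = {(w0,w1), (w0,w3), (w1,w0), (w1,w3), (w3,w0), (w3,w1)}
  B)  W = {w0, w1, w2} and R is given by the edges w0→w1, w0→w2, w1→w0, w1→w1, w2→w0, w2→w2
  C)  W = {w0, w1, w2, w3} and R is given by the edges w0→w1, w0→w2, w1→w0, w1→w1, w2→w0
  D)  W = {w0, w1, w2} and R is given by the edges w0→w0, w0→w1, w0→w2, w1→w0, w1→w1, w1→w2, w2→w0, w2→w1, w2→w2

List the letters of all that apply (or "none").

A, B, C

The schema q → Pq is the dual of axiom T; it is valid on a frame iff R is reflexive.
(A) R is not reflexive (not w0 R w0), so the schema fails here.
(B) R is not reflexive (not w0 R w0), so the schema fails here.
(C) R is not reflexive (not w0 R w0), so the schema fails here.
(D) R is reflexive (each world relates to itself), so the schema is valid here.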